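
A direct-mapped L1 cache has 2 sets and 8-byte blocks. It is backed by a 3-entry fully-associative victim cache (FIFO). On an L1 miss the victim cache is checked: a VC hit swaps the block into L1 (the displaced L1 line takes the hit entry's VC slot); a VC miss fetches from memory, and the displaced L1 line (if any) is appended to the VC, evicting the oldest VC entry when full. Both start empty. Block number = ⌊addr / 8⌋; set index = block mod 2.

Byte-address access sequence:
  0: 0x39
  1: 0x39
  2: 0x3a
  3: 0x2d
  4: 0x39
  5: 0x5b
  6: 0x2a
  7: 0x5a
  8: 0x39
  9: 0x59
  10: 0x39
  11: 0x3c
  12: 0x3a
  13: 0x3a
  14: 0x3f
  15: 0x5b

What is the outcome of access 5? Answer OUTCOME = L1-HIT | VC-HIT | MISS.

#0 0x39→b7/s1 MISS; vc=[]
#1 0x39→b7/s1 L1-HIT; vc=[]
#2 0x3a→b7/s1 L1-HIT; vc=[]
#3 0x2d→b5/s1 MISS; vc=[7]
#4 0x39→b7/s1 VC-HIT; vc=[5]
#5 0x5b→b11/s1 MISS; vc=[5,7]
#6 0x2a→b5/s1 VC-HIT; vc=[11,7]
#7 0x5a→b11/s1 VC-HIT; vc=[5,7]
#8 0x39→b7/s1 VC-HIT; vc=[5,11]
#9 0x59→b11/s1 VC-HIT; vc=[5,7]
#10 0x39→b7/s1 VC-HIT; vc=[5,11]
#11 0x3c→b7/s1 L1-HIT; vc=[5,11]
#12 0x3a→b7/s1 L1-HIT; vc=[5,11]
#13 0x3a→b7/s1 L1-HIT; vc=[5,11]
#14 0x3f→b7/s1 L1-HIT; vc=[5,11]
#15 0x5b→b11/s1 VC-HIT; vc=[5,7]

OUTCOME = MISS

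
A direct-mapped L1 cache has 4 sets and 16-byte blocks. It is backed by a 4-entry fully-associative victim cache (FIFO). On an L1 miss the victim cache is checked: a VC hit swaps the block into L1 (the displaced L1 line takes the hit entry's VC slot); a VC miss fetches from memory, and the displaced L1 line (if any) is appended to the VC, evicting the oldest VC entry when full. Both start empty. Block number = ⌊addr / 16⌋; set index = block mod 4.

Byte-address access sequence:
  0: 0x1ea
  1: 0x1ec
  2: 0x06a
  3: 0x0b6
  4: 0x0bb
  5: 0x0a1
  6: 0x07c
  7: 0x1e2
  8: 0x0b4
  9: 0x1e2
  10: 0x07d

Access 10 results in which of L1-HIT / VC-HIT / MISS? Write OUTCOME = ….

OUTCOME = VC-HIT

  [0] addr=0x1ea blk=30 s=2: MISS | VC []
  [1] addr=0x1ec blk=30 s=2: L1-HIT | VC []
  [2] addr=0x6a blk=6 s=2: MISS | VC [30]
  [3] addr=0xb6 blk=11 s=3: MISS | VC [30]
  [4] addr=0xbb blk=11 s=3: L1-HIT | VC [30]
  [5] addr=0xa1 blk=10 s=2: MISS | VC [30, 6]
  [6] addr=0x7c blk=7 s=3: MISS | VC [30, 6, 11]
  [7] addr=0x1e2 blk=30 s=2: VC-HIT | VC [10, 6, 11]
  [8] addr=0xb4 blk=11 s=3: VC-HIT | VC [10, 6, 7]
  [9] addr=0x1e2 blk=30 s=2: L1-HIT | VC [10, 6, 7]
  [10] addr=0x7d blk=7 s=3: VC-HIT | VC [10, 6, 11]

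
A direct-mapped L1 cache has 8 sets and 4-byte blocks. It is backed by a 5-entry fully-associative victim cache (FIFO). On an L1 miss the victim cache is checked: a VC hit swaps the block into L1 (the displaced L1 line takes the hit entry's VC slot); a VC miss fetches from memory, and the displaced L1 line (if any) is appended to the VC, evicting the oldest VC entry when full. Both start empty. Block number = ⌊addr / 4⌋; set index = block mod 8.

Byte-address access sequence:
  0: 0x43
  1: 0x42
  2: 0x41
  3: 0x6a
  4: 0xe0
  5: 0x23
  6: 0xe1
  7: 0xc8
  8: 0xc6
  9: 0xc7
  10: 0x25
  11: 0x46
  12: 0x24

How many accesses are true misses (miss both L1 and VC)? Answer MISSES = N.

#0 0x43→b16/s0 MISS; vc=[]
#1 0x42→b16/s0 L1-HIT; vc=[]
#2 0x41→b16/s0 L1-HIT; vc=[]
#3 0x6a→b26/s2 MISS; vc=[]
#4 0xe0→b56/s0 MISS; vc=[16]
#5 0x23→b8/s0 MISS; vc=[16,56]
#6 0xe1→b56/s0 VC-HIT; vc=[16,8]
#7 0xc8→b50/s2 MISS; vc=[16,8,26]
#8 0xc6→b49/s1 MISS; vc=[16,8,26]
#9 0xc7→b49/s1 L1-HIT; vc=[16,8,26]
#10 0x25→b9/s1 MISS; vc=[16,8,26,49]
#11 0x46→b17/s1 MISS; vc=[16,8,26,49,9]
#12 0x24→b9/s1 VC-HIT; vc=[16,8,26,49,17]

MISSES = 8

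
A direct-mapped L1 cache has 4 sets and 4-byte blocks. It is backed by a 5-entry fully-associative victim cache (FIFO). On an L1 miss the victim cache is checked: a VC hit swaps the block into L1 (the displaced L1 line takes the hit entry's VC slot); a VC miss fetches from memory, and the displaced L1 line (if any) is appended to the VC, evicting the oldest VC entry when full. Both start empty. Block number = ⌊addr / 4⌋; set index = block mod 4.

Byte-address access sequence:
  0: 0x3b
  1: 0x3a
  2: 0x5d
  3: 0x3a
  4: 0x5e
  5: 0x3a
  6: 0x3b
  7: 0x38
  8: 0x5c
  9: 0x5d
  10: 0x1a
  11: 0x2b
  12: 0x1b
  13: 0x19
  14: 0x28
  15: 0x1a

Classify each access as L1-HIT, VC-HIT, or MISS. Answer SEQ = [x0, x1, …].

SEQ = [MISS, L1-HIT, MISS, L1-HIT, L1-HIT, L1-HIT, L1-HIT, L1-HIT, L1-HIT, L1-HIT, MISS, MISS, VC-HIT, L1-HIT, VC-HIT, VC-HIT]

#0 0x3b→b14/s2 MISS; vc=[]
#1 0x3a→b14/s2 L1-HIT; vc=[]
#2 0x5d→b23/s3 MISS; vc=[]
#3 0x3a→b14/s2 L1-HIT; vc=[]
#4 0x5e→b23/s3 L1-HIT; vc=[]
#5 0x3a→b14/s2 L1-HIT; vc=[]
#6 0x3b→b14/s2 L1-HIT; vc=[]
#7 0x38→b14/s2 L1-HIT; vc=[]
#8 0x5c→b23/s3 L1-HIT; vc=[]
#9 0x5d→b23/s3 L1-HIT; vc=[]
#10 0x1a→b6/s2 MISS; vc=[14]
#11 0x2b→b10/s2 MISS; vc=[14,6]
#12 0x1b→b6/s2 VC-HIT; vc=[14,10]
#13 0x19→b6/s2 L1-HIT; vc=[14,10]
#14 0x28→b10/s2 VC-HIT; vc=[14,6]
#15 0x1a→b6/s2 VC-HIT; vc=[14,10]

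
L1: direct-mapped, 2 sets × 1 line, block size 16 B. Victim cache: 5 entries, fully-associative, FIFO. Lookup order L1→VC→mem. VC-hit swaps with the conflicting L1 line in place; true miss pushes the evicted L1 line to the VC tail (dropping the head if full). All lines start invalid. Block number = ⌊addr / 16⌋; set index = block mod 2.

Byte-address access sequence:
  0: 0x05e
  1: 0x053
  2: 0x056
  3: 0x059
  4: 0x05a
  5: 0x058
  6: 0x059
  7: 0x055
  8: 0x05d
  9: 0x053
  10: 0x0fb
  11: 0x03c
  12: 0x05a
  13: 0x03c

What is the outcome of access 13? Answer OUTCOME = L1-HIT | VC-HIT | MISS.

  [0] addr=0x5e blk=5 s=1: MISS | VC []
  [1] addr=0x53 blk=5 s=1: L1-HIT | VC []
  [2] addr=0x56 blk=5 s=1: L1-HIT | VC []
  [3] addr=0x59 blk=5 s=1: L1-HIT | VC []
  [4] addr=0x5a blk=5 s=1: L1-HIT | VC []
  [5] addr=0x58 blk=5 s=1: L1-HIT | VC []
  [6] addr=0x59 blk=5 s=1: L1-HIT | VC []
  [7] addr=0x55 blk=5 s=1: L1-HIT | VC []
  [8] addr=0x5d blk=5 s=1: L1-HIT | VC []
  [9] addr=0x53 blk=5 s=1: L1-HIT | VC []
  [10] addr=0xfb blk=15 s=1: MISS | VC [5]
  [11] addr=0x3c blk=3 s=1: MISS | VC [5, 15]
  [12] addr=0x5a blk=5 s=1: VC-HIT | VC [3, 15]
  [13] addr=0x3c blk=3 s=1: VC-HIT | VC [5, 15]

OUTCOME = VC-HIT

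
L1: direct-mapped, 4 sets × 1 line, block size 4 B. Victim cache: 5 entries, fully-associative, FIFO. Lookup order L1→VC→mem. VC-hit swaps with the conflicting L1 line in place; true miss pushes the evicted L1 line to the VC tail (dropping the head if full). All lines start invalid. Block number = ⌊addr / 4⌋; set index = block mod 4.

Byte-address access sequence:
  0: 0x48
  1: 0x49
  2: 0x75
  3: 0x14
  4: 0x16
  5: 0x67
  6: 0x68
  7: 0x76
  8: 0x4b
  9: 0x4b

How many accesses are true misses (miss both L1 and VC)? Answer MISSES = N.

MISSES = 5

  [0] addr=0x48 blk=18 s=2: MISS | VC []
  [1] addr=0x49 blk=18 s=2: L1-HIT | VC []
  [2] addr=0x75 blk=29 s=1: MISS | VC []
  [3] addr=0x14 blk=5 s=1: MISS | VC [29]
  [4] addr=0x16 blk=5 s=1: L1-HIT | VC [29]
  [5] addr=0x67 blk=25 s=1: MISS | VC [29, 5]
  [6] addr=0x68 blk=26 s=2: MISS | VC [29, 5, 18]
  [7] addr=0x76 blk=29 s=1: VC-HIT | VC [25, 5, 18]
  [8] addr=0x4b blk=18 s=2: VC-HIT | VC [25, 5, 26]
  [9] addr=0x4b blk=18 s=2: L1-HIT | VC [25, 5, 26]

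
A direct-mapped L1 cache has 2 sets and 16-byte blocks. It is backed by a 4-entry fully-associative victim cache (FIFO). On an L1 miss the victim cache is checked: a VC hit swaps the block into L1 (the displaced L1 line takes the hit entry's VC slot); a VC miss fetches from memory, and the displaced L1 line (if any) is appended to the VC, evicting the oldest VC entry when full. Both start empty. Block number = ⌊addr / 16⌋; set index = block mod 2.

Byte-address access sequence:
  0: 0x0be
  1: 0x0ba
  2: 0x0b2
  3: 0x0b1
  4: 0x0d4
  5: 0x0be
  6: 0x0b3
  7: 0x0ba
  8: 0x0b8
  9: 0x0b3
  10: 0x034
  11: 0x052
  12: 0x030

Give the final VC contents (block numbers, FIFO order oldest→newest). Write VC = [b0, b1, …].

#0 0xbe→b11/s1 MISS; vc=[]
#1 0xba→b11/s1 L1-HIT; vc=[]
#2 0xb2→b11/s1 L1-HIT; vc=[]
#3 0xb1→b11/s1 L1-HIT; vc=[]
#4 0xd4→b13/s1 MISS; vc=[11]
#5 0xbe→b11/s1 VC-HIT; vc=[13]
#6 0xb3→b11/s1 L1-HIT; vc=[13]
#7 0xba→b11/s1 L1-HIT; vc=[13]
#8 0xb8→b11/s1 L1-HIT; vc=[13]
#9 0xb3→b11/s1 L1-HIT; vc=[13]
#10 0x34→b3/s1 MISS; vc=[13,11]
#11 0x52→b5/s1 MISS; vc=[13,11,3]
#12 0x30→b3/s1 VC-HIT; vc=[13,11,5]

VC = [13, 11, 5]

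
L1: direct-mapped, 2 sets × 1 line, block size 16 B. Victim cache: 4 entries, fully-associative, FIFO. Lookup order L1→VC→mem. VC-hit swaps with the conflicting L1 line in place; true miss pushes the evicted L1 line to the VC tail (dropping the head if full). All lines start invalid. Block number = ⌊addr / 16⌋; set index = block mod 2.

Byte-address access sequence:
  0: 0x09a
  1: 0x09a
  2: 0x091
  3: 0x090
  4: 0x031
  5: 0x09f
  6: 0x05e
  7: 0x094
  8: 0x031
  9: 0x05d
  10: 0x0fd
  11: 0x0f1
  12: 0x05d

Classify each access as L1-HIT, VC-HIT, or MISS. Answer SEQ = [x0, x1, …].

  [0] addr=0x9a blk=9 s=1: MISS | VC []
  [1] addr=0x9a blk=9 s=1: L1-HIT | VC []
  [2] addr=0x91 blk=9 s=1: L1-HIT | VC []
  [3] addr=0x90 blk=9 s=1: L1-HIT | VC []
  [4] addr=0x31 blk=3 s=1: MISS | VC [9]
  [5] addr=0x9f blk=9 s=1: VC-HIT | VC [3]
  [6] addr=0x5e blk=5 s=1: MISS | VC [3, 9]
  [7] addr=0x94 blk=9 s=1: VC-HIT | VC [3, 5]
  [8] addr=0x31 blk=3 s=1: VC-HIT | VC [9, 5]
  [9] addr=0x5d blk=5 s=1: VC-HIT | VC [9, 3]
  [10] addr=0xfd blk=15 s=1: MISS | VC [9, 3, 5]
  [11] addr=0xf1 blk=15 s=1: L1-HIT | VC [9, 3, 5]
  [12] addr=0x5d blk=5 s=1: VC-HIT | VC [9, 3, 15]

SEQ = [MISS, L1-HIT, L1-HIT, L1-HIT, MISS, VC-HIT, MISS, VC-HIT, VC-HIT, VC-HIT, MISS, L1-HIT, VC-HIT]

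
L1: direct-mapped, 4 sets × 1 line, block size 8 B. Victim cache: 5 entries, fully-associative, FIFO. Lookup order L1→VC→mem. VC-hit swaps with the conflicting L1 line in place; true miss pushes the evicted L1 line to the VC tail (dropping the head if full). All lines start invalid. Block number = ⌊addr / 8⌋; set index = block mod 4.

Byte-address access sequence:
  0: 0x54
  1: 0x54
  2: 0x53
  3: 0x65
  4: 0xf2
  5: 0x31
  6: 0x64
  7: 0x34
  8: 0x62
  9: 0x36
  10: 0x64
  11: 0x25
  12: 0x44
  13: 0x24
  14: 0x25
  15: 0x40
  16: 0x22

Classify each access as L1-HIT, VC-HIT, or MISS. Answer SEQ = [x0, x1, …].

SEQ = [MISS, L1-HIT, L1-HIT, MISS, MISS, MISS, L1-HIT, L1-HIT, L1-HIT, L1-HIT, L1-HIT, MISS, MISS, VC-HIT, L1-HIT, VC-HIT, VC-HIT]

  [0] addr=0x54 blk=10 s=2: MISS | VC []
  [1] addr=0x54 blk=10 s=2: L1-HIT | VC []
  [2] addr=0x53 blk=10 s=2: L1-HIT | VC []
  [3] addr=0x65 blk=12 s=0: MISS | VC []
  [4] addr=0xf2 blk=30 s=2: MISS | VC [10]
  [5] addr=0x31 blk=6 s=2: MISS | VC [10, 30]
  [6] addr=0x64 blk=12 s=0: L1-HIT | VC [10, 30]
  [7] addr=0x34 blk=6 s=2: L1-HIT | VC [10, 30]
  [8] addr=0x62 blk=12 s=0: L1-HIT | VC [10, 30]
  [9] addr=0x36 blk=6 s=2: L1-HIT | VC [10, 30]
  [10] addr=0x64 blk=12 s=0: L1-HIT | VC [10, 30]
  [11] addr=0x25 blk=4 s=0: MISS | VC [10, 30, 12]
  [12] addr=0x44 blk=8 s=0: MISS | VC [10, 30, 12, 4]
  [13] addr=0x24 blk=4 s=0: VC-HIT | VC [10, 30, 12, 8]
  [14] addr=0x25 blk=4 s=0: L1-HIT | VC [10, 30, 12, 8]
  [15] addr=0x40 blk=8 s=0: VC-HIT | VC [10, 30, 12, 4]
  [16] addr=0x22 blk=4 s=0: VC-HIT | VC [10, 30, 12, 8]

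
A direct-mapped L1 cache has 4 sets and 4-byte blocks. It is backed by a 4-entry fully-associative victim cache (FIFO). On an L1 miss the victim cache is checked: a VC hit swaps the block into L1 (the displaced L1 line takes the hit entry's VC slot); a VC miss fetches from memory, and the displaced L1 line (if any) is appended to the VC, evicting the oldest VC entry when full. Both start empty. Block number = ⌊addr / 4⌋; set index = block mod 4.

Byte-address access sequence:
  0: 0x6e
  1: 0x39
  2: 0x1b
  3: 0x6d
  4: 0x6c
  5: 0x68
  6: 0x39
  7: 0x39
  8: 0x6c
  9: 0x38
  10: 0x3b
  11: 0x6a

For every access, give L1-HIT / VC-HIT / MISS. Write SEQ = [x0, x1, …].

#0 0x6e→b27/s3 MISS; vc=[]
#1 0x39→b14/s2 MISS; vc=[]
#2 0x1b→b6/s2 MISS; vc=[14]
#3 0x6d→b27/s3 L1-HIT; vc=[14]
#4 0x6c→b27/s3 L1-HIT; vc=[14]
#5 0x68→b26/s2 MISS; vc=[14,6]
#6 0x39→b14/s2 VC-HIT; vc=[26,6]
#7 0x39→b14/s2 L1-HIT; vc=[26,6]
#8 0x6c→b27/s3 L1-HIT; vc=[26,6]
#9 0x38→b14/s2 L1-HIT; vc=[26,6]
#10 0x3b→b14/s2 L1-HIT; vc=[26,6]
#11 0x6a→b26/s2 VC-HIT; vc=[14,6]

SEQ = [MISS, MISS, MISS, L1-HIT, L1-HIT, MISS, VC-HIT, L1-HIT, L1-HIT, L1-HIT, L1-HIT, VC-HIT]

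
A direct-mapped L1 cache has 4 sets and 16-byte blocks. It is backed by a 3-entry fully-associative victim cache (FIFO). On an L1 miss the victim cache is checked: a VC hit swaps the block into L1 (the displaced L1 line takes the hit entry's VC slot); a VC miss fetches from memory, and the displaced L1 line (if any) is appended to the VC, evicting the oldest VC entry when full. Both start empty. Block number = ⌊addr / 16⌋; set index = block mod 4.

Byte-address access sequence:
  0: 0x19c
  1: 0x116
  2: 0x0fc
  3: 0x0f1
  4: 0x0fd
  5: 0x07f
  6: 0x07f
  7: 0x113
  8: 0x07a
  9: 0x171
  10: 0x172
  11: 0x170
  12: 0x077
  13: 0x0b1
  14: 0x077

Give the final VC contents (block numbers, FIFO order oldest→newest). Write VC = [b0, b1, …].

VC = [15, 23, 11]

#0 0x19c→b25/s1 MISS; vc=[]
#1 0x116→b17/s1 MISS; vc=[25]
#2 0xfc→b15/s3 MISS; vc=[25]
#3 0xf1→b15/s3 L1-HIT; vc=[25]
#4 0xfd→b15/s3 L1-HIT; vc=[25]
#5 0x7f→b7/s3 MISS; vc=[25,15]
#6 0x7f→b7/s3 L1-HIT; vc=[25,15]
#7 0x113→b17/s1 L1-HIT; vc=[25,15]
#8 0x7a→b7/s3 L1-HIT; vc=[25,15]
#9 0x171→b23/s3 MISS; vc=[25,15,7]
#10 0x172→b23/s3 L1-HIT; vc=[25,15,7]
#11 0x170→b23/s3 L1-HIT; vc=[25,15,7]
#12 0x77→b7/s3 VC-HIT; vc=[25,15,23]
#13 0xb1→b11/s3 MISS; vc=[15,23,7]
#14 0x77→b7/s3 VC-HIT; vc=[15,23,11]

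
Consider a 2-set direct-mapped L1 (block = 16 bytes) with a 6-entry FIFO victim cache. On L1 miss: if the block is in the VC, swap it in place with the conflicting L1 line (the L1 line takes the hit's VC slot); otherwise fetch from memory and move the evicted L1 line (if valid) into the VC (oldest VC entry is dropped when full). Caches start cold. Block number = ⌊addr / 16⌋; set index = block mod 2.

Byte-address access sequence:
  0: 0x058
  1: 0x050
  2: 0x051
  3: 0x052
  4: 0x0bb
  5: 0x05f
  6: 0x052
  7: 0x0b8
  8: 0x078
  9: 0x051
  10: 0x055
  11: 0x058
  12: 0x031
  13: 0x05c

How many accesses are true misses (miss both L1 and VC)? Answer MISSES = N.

MISSES = 4

  [0] addr=0x58 blk=5 s=1: MISS | VC []
  [1] addr=0x50 blk=5 s=1: L1-HIT | VC []
  [2] addr=0x51 blk=5 s=1: L1-HIT | VC []
  [3] addr=0x52 blk=5 s=1: L1-HIT | VC []
  [4] addr=0xbb blk=11 s=1: MISS | VC [5]
  [5] addr=0x5f blk=5 s=1: VC-HIT | VC [11]
  [6] addr=0x52 blk=5 s=1: L1-HIT | VC [11]
  [7] addr=0xb8 blk=11 s=1: VC-HIT | VC [5]
  [8] addr=0x78 blk=7 s=1: MISS | VC [5, 11]
  [9] addr=0x51 blk=5 s=1: VC-HIT | VC [7, 11]
  [10] addr=0x55 blk=5 s=1: L1-HIT | VC [7, 11]
  [11] addr=0x58 blk=5 s=1: L1-HIT | VC [7, 11]
  [12] addr=0x31 blk=3 s=1: MISS | VC [7, 11, 5]
  [13] addr=0x5c blk=5 s=1: VC-HIT | VC [7, 11, 3]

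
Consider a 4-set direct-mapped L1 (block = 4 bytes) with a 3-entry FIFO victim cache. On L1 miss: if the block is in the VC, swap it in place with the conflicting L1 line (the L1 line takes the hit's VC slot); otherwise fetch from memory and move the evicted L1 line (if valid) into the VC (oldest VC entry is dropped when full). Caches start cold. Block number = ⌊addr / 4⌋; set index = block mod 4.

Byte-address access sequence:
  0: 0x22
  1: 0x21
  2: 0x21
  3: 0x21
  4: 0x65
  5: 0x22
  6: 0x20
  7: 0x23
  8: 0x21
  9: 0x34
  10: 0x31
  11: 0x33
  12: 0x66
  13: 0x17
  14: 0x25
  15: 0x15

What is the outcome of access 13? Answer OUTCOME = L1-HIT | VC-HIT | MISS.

OUTCOME = MISS

#0 0x22→b8/s0 MISS; vc=[]
#1 0x21→b8/s0 L1-HIT; vc=[]
#2 0x21→b8/s0 L1-HIT; vc=[]
#3 0x21→b8/s0 L1-HIT; vc=[]
#4 0x65→b25/s1 MISS; vc=[]
#5 0x22→b8/s0 L1-HIT; vc=[]
#6 0x20→b8/s0 L1-HIT; vc=[]
#7 0x23→b8/s0 L1-HIT; vc=[]
#8 0x21→b8/s0 L1-HIT; vc=[]
#9 0x34→b13/s1 MISS; vc=[25]
#10 0x31→b12/s0 MISS; vc=[25,8]
#11 0x33→b12/s0 L1-HIT; vc=[25,8]
#12 0x66→b25/s1 VC-HIT; vc=[13,8]
#13 0x17→b5/s1 MISS; vc=[13,8,25]
#14 0x25→b9/s1 MISS; vc=[8,25,5]
#15 0x15→b5/s1 VC-HIT; vc=[8,25,9]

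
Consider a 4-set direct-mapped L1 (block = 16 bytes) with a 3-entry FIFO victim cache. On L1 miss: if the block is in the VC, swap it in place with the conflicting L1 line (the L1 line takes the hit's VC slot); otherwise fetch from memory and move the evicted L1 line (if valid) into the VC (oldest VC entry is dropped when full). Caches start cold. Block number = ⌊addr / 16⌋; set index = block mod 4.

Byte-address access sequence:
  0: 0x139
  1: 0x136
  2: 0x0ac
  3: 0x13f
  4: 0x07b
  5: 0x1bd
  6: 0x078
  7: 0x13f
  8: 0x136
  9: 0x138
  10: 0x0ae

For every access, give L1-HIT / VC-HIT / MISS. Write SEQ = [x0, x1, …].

SEQ = [MISS, L1-HIT, MISS, L1-HIT, MISS, MISS, VC-HIT, VC-HIT, L1-HIT, L1-HIT, L1-HIT]

0: 0x139 (blk 19, set 3) → MISS  vc=[]
1: 0x136 (blk 19, set 3) → L1-HIT  vc=[]
2: 0xac (blk 10, set 2) → MISS  vc=[]
3: 0x13f (blk 19, set 3) → L1-HIT  vc=[]
4: 0x7b (blk 7, set 3) → MISS  vc=[19]
5: 0x1bd (blk 27, set 3) → MISS  vc=[19, 7]
6: 0x78 (blk 7, set 3) → VC-HIT  vc=[19, 27]
7: 0x13f (blk 19, set 3) → VC-HIT  vc=[7, 27]
8: 0x136 (blk 19, set 3) → L1-HIT  vc=[7, 27]
9: 0x138 (blk 19, set 3) → L1-HIT  vc=[7, 27]
10: 0xae (blk 10, set 2) → L1-HIT  vc=[7, 27]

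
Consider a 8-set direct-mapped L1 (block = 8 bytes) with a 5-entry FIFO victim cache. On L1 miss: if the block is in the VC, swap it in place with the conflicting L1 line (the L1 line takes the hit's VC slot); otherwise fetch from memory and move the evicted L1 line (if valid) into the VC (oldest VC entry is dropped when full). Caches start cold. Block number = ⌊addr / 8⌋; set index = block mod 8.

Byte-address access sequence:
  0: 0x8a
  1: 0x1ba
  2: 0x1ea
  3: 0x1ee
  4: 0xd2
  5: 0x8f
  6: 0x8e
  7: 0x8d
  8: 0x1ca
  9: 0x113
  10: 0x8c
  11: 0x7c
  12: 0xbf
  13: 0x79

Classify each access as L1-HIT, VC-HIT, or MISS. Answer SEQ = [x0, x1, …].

SEQ = [MISS, MISS, MISS, L1-HIT, MISS, L1-HIT, L1-HIT, L1-HIT, MISS, MISS, VC-HIT, MISS, MISS, VC-HIT]

#0 0x8a→b17/s1 MISS; vc=[]
#1 0x1ba→b55/s7 MISS; vc=[]
#2 0x1ea→b61/s5 MISS; vc=[]
#3 0x1ee→b61/s5 L1-HIT; vc=[]
#4 0xd2→b26/s2 MISS; vc=[]
#5 0x8f→b17/s1 L1-HIT; vc=[]
#6 0x8e→b17/s1 L1-HIT; vc=[]
#7 0x8d→b17/s1 L1-HIT; vc=[]
#8 0x1ca→b57/s1 MISS; vc=[17]
#9 0x113→b34/s2 MISS; vc=[17,26]
#10 0x8c→b17/s1 VC-HIT; vc=[57,26]
#11 0x7c→b15/s7 MISS; vc=[57,26,55]
#12 0xbf→b23/s7 MISS; vc=[57,26,55,15]
#13 0x79→b15/s7 VC-HIT; vc=[57,26,55,23]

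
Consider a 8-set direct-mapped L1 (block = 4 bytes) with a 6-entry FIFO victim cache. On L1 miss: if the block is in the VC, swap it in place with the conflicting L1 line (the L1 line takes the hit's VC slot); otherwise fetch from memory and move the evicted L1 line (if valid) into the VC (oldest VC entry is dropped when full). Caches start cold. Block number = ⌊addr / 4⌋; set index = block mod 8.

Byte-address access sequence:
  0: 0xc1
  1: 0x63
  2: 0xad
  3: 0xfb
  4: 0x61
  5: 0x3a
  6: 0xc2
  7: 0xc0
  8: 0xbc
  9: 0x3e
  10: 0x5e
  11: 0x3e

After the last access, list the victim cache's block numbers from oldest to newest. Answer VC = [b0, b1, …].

  [0] addr=0xc1 blk=48 s=0: MISS | VC []
  [1] addr=0x63 blk=24 s=0: MISS | VC [48]
  [2] addr=0xad blk=43 s=3: MISS | VC [48]
  [3] addr=0xfb blk=62 s=6: MISS | VC [48]
  [4] addr=0x61 blk=24 s=0: L1-HIT | VC [48]
  [5] addr=0x3a blk=14 s=6: MISS | VC [48, 62]
  [6] addr=0xc2 blk=48 s=0: VC-HIT | VC [24, 62]
  [7] addr=0xc0 blk=48 s=0: L1-HIT | VC [24, 62]
  [8] addr=0xbc blk=47 s=7: MISS | VC [24, 62]
  [9] addr=0x3e blk=15 s=7: MISS | VC [24, 62, 47]
  [10] addr=0x5e blk=23 s=7: MISS | VC [24, 62, 47, 15]
  [11] addr=0x3e blk=15 s=7: VC-HIT | VC [24, 62, 47, 23]

VC = [24, 62, 47, 23]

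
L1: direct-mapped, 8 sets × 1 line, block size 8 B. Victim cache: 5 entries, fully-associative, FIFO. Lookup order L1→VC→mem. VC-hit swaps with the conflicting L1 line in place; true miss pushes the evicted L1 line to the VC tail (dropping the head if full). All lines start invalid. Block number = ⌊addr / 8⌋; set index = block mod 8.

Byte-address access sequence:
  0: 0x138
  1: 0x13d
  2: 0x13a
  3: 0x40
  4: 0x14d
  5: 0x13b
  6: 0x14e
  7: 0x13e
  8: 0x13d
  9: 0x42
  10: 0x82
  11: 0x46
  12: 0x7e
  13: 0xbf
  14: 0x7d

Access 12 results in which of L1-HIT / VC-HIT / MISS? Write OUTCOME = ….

  [0] addr=0x138 blk=39 s=7: MISS | VC []
  [1] addr=0x13d blk=39 s=7: L1-HIT | VC []
  [2] addr=0x13a blk=39 s=7: L1-HIT | VC []
  [3] addr=0x40 blk=8 s=0: MISS | VC []
  [4] addr=0x14d blk=41 s=1: MISS | VC []
  [5] addr=0x13b blk=39 s=7: L1-HIT | VC []
  [6] addr=0x14e blk=41 s=1: L1-HIT | VC []
  [7] addr=0x13e blk=39 s=7: L1-HIT | VC []
  [8] addr=0x13d blk=39 s=7: L1-HIT | VC []
  [9] addr=0x42 blk=8 s=0: L1-HIT | VC []
  [10] addr=0x82 blk=16 s=0: MISS | VC [8]
  [11] addr=0x46 blk=8 s=0: VC-HIT | VC [16]
  [12] addr=0x7e blk=15 s=7: MISS | VC [16, 39]
  [13] addr=0xbf blk=23 s=7: MISS | VC [16, 39, 15]
  [14] addr=0x7d blk=15 s=7: VC-HIT | VC [16, 39, 23]

OUTCOME = MISS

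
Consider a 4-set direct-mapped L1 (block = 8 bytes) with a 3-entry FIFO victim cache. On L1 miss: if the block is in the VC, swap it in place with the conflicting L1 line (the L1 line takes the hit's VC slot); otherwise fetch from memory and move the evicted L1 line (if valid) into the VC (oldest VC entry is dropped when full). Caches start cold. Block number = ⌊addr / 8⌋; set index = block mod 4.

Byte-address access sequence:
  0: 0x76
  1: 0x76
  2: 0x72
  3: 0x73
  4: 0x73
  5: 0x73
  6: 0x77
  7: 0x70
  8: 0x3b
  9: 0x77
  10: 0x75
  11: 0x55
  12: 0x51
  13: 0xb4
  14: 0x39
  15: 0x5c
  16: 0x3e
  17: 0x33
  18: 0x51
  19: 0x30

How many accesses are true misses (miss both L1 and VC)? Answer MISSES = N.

  [0] addr=0x76 blk=14 s=2: MISS | VC []
  [1] addr=0x76 blk=14 s=2: L1-HIT | VC []
  [2] addr=0x72 blk=14 s=2: L1-HIT | VC []
  [3] addr=0x73 blk=14 s=2: L1-HIT | VC []
  [4] addr=0x73 blk=14 s=2: L1-HIT | VC []
  [5] addr=0x73 blk=14 s=2: L1-HIT | VC []
  [6] addr=0x77 blk=14 s=2: L1-HIT | VC []
  [7] addr=0x70 blk=14 s=2: L1-HIT | VC []
  [8] addr=0x3b blk=7 s=3: MISS | VC []
  [9] addr=0x77 blk=14 s=2: L1-HIT | VC []
  [10] addr=0x75 blk=14 s=2: L1-HIT | VC []
  [11] addr=0x55 blk=10 s=2: MISS | VC [14]
  [12] addr=0x51 blk=10 s=2: L1-HIT | VC [14]
  [13] addr=0xb4 blk=22 s=2: MISS | VC [14, 10]
  [14] addr=0x39 blk=7 s=3: L1-HIT | VC [14, 10]
  [15] addr=0x5c blk=11 s=3: MISS | VC [14, 10, 7]
  [16] addr=0x3e blk=7 s=3: VC-HIT | VC [14, 10, 11]
  [17] addr=0x33 blk=6 s=2: MISS | VC [10, 11, 22]
  [18] addr=0x51 blk=10 s=2: VC-HIT | VC [6, 11, 22]
  [19] addr=0x30 blk=6 s=2: VC-HIT | VC [10, 11, 22]

MISSES = 6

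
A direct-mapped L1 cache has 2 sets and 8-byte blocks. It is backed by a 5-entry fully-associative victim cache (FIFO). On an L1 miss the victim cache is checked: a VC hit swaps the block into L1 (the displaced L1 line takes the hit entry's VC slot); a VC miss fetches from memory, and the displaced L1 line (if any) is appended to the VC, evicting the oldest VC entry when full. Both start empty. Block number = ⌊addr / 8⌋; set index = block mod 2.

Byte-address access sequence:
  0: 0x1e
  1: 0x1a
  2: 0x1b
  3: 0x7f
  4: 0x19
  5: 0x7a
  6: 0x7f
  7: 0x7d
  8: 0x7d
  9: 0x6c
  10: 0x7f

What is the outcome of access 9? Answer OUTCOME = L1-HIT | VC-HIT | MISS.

#0 0x1e→b3/s1 MISS; vc=[]
#1 0x1a→b3/s1 L1-HIT; vc=[]
#2 0x1b→b3/s1 L1-HIT; vc=[]
#3 0x7f→b15/s1 MISS; vc=[3]
#4 0x19→b3/s1 VC-HIT; vc=[15]
#5 0x7a→b15/s1 VC-HIT; vc=[3]
#6 0x7f→b15/s1 L1-HIT; vc=[3]
#7 0x7d→b15/s1 L1-HIT; vc=[3]
#8 0x7d→b15/s1 L1-HIT; vc=[3]
#9 0x6c→b13/s1 MISS; vc=[3,15]
#10 0x7f→b15/s1 VC-HIT; vc=[3,13]

OUTCOME = MISS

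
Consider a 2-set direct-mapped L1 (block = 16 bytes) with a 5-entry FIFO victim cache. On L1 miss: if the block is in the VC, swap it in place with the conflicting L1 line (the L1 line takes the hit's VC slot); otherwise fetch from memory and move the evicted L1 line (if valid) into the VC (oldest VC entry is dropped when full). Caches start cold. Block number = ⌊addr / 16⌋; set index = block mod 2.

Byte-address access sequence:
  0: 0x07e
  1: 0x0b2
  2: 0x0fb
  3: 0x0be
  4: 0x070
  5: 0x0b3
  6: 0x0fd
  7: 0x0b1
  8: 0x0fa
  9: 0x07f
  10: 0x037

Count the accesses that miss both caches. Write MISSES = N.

#0 0x7e→b7/s1 MISS; vc=[]
#1 0xb2→b11/s1 MISS; vc=[7]
#2 0xfb→b15/s1 MISS; vc=[7,11]
#3 0xbe→b11/s1 VC-HIT; vc=[7,15]
#4 0x70→b7/s1 VC-HIT; vc=[11,15]
#5 0xb3→b11/s1 VC-HIT; vc=[7,15]
#6 0xfd→b15/s1 VC-HIT; vc=[7,11]
#7 0xb1→b11/s1 VC-HIT; vc=[7,15]
#8 0xfa→b15/s1 VC-HIT; vc=[7,11]
#9 0x7f→b7/s1 VC-HIT; vc=[15,11]
#10 0x37→b3/s1 MISS; vc=[15,11,7]

MISSES = 4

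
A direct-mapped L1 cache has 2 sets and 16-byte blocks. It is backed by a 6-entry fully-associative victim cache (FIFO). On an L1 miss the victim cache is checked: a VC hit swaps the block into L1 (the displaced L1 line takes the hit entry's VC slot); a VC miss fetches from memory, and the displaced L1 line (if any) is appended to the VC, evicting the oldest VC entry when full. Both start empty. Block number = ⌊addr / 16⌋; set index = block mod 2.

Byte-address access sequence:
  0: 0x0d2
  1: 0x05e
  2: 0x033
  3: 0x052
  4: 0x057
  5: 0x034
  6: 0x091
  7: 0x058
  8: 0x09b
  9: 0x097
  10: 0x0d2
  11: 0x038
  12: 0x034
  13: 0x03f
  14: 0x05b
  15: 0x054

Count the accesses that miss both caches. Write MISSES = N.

MISSES = 4

  [0] addr=0xd2 blk=13 s=1: MISS | VC []
  [1] addr=0x5e blk=5 s=1: MISS | VC [13]
  [2] addr=0x33 blk=3 s=1: MISS | VC [13, 5]
  [3] addr=0x52 blk=5 s=1: VC-HIT | VC [13, 3]
  [4] addr=0x57 blk=5 s=1: L1-HIT | VC [13, 3]
  [5] addr=0x34 blk=3 s=1: VC-HIT | VC [13, 5]
  [6] addr=0x91 blk=9 s=1: MISS | VC [13, 5, 3]
  [7] addr=0x58 blk=5 s=1: VC-HIT | VC [13, 9, 3]
  [8] addr=0x9b blk=9 s=1: VC-HIT | VC [13, 5, 3]
  [9] addr=0x97 blk=9 s=1: L1-HIT | VC [13, 5, 3]
  [10] addr=0xd2 blk=13 s=1: VC-HIT | VC [9, 5, 3]
  [11] addr=0x38 blk=3 s=1: VC-HIT | VC [9, 5, 13]
  [12] addr=0x34 blk=3 s=1: L1-HIT | VC [9, 5, 13]
  [13] addr=0x3f blk=3 s=1: L1-HIT | VC [9, 5, 13]
  [14] addr=0x5b blk=5 s=1: VC-HIT | VC [9, 3, 13]
  [15] addr=0x54 blk=5 s=1: L1-HIT | VC [9, 3, 13]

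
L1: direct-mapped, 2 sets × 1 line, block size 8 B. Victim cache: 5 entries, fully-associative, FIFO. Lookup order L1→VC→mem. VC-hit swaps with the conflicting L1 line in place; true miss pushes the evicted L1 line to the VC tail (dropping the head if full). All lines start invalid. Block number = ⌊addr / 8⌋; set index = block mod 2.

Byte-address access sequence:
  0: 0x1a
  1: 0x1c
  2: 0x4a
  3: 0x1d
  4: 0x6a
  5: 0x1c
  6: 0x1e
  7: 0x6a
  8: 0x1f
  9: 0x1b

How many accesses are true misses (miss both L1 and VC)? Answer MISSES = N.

#0 0x1a→b3/s1 MISS; vc=[]
#1 0x1c→b3/s1 L1-HIT; vc=[]
#2 0x4a→b9/s1 MISS; vc=[3]
#3 0x1d→b3/s1 VC-HIT; vc=[9]
#4 0x6a→b13/s1 MISS; vc=[9,3]
#5 0x1c→b3/s1 VC-HIT; vc=[9,13]
#6 0x1e→b3/s1 L1-HIT; vc=[9,13]
#7 0x6a→b13/s1 VC-HIT; vc=[9,3]
#8 0x1f→b3/s1 VC-HIT; vc=[9,13]
#9 0x1b→b3/s1 L1-HIT; vc=[9,13]

MISSES = 3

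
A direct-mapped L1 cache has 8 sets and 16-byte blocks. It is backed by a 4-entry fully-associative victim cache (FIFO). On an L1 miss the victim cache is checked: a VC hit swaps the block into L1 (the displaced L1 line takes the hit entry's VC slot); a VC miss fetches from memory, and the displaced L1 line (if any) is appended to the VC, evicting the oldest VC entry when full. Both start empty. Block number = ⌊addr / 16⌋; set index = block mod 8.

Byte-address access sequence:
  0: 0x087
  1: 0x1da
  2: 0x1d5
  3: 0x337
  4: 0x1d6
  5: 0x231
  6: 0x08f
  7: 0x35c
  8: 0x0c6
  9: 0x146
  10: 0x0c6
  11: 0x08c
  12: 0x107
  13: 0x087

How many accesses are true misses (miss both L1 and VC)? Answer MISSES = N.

0: 0x87 (blk 8, set 0) → MISS  vc=[]
1: 0x1da (blk 29, set 5) → MISS  vc=[]
2: 0x1d5 (blk 29, set 5) → L1-HIT  vc=[]
3: 0x337 (blk 51, set 3) → MISS  vc=[]
4: 0x1d6 (blk 29, set 5) → L1-HIT  vc=[]
5: 0x231 (blk 35, set 3) → MISS  vc=[51]
6: 0x8f (blk 8, set 0) → L1-HIT  vc=[51]
7: 0x35c (blk 53, set 5) → MISS  vc=[51, 29]
8: 0xc6 (blk 12, set 4) → MISS  vc=[51, 29]
9: 0x146 (blk 20, set 4) → MISS  vc=[51, 29, 12]
10: 0xc6 (blk 12, set 4) → VC-HIT  vc=[51, 29, 20]
11: 0x8c (blk 8, set 0) → L1-HIT  vc=[51, 29, 20]
12: 0x107 (blk 16, set 0) → MISS  vc=[51, 29, 20, 8]
13: 0x87 (blk 8, set 0) → VC-HIT  vc=[51, 29, 20, 16]

MISSES = 8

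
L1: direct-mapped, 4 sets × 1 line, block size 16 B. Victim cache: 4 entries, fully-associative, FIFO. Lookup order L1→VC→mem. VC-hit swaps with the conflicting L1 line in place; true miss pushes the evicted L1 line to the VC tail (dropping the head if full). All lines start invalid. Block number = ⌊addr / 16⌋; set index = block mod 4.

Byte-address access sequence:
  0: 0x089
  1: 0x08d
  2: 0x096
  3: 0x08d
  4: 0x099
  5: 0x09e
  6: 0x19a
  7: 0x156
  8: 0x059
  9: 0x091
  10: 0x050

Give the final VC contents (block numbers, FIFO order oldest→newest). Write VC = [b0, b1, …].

VC = [9, 25, 21]

0: 0x89 (blk 8, set 0) → MISS  vc=[]
1: 0x8d (blk 8, set 0) → L1-HIT  vc=[]
2: 0x96 (blk 9, set 1) → MISS  vc=[]
3: 0x8d (blk 8, set 0) → L1-HIT  vc=[]
4: 0x99 (blk 9, set 1) → L1-HIT  vc=[]
5: 0x9e (blk 9, set 1) → L1-HIT  vc=[]
6: 0x19a (blk 25, set 1) → MISS  vc=[9]
7: 0x156 (blk 21, set 1) → MISS  vc=[9, 25]
8: 0x59 (blk 5, set 1) → MISS  vc=[9, 25, 21]
9: 0x91 (blk 9, set 1) → VC-HIT  vc=[5, 25, 21]
10: 0x50 (blk 5, set 1) → VC-HIT  vc=[9, 25, 21]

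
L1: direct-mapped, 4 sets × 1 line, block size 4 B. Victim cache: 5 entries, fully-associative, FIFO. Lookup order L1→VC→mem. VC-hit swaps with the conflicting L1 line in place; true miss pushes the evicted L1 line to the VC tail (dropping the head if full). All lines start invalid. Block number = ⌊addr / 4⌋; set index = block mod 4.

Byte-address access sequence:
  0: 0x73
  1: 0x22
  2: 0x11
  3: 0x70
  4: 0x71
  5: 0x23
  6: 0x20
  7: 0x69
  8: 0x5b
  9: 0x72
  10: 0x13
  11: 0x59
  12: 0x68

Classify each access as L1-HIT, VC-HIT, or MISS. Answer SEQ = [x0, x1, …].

SEQ = [MISS, MISS, MISS, VC-HIT, L1-HIT, VC-HIT, L1-HIT, MISS, MISS, VC-HIT, VC-HIT, L1-HIT, VC-HIT]

#0 0x73→b28/s0 MISS; vc=[]
#1 0x22→b8/s0 MISS; vc=[28]
#2 0x11→b4/s0 MISS; vc=[28,8]
#3 0x70→b28/s0 VC-HIT; vc=[4,8]
#4 0x71→b28/s0 L1-HIT; vc=[4,8]
#5 0x23→b8/s0 VC-HIT; vc=[4,28]
#6 0x20→b8/s0 L1-HIT; vc=[4,28]
#7 0x69→b26/s2 MISS; vc=[4,28]
#8 0x5b→b22/s2 MISS; vc=[4,28,26]
#9 0x72→b28/s0 VC-HIT; vc=[4,8,26]
#10 0x13→b4/s0 VC-HIT; vc=[28,8,26]
#11 0x59→b22/s2 L1-HIT; vc=[28,8,26]
#12 0x68→b26/s2 VC-HIT; vc=[28,8,22]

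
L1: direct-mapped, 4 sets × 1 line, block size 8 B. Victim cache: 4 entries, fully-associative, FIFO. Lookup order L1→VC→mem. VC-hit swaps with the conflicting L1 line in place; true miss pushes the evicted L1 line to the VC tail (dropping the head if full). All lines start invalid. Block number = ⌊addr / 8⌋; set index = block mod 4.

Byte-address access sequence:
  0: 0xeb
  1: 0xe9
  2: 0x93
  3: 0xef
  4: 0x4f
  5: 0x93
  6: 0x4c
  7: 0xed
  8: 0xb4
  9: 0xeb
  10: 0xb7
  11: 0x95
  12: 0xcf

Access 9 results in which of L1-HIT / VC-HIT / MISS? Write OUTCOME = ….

  [0] addr=0xeb blk=29 s=1: MISS | VC []
  [1] addr=0xe9 blk=29 s=1: L1-HIT | VC []
  [2] addr=0x93 blk=18 s=2: MISS | VC []
  [3] addr=0xef blk=29 s=1: L1-HIT | VC []
  [4] addr=0x4f blk=9 s=1: MISS | VC [29]
  [5] addr=0x93 blk=18 s=2: L1-HIT | VC [29]
  [6] addr=0x4c blk=9 s=1: L1-HIT | VC [29]
  [7] addr=0xed blk=29 s=1: VC-HIT | VC [9]
  [8] addr=0xb4 blk=22 s=2: MISS | VC [9, 18]
  [9] addr=0xeb blk=29 s=1: L1-HIT | VC [9, 18]
  [10] addr=0xb7 blk=22 s=2: L1-HIT | VC [9, 18]
  [11] addr=0x95 blk=18 s=2: VC-HIT | VC [9, 22]
  [12] addr=0xcf blk=25 s=1: MISS | VC [9, 22, 29]

OUTCOME = L1-HIT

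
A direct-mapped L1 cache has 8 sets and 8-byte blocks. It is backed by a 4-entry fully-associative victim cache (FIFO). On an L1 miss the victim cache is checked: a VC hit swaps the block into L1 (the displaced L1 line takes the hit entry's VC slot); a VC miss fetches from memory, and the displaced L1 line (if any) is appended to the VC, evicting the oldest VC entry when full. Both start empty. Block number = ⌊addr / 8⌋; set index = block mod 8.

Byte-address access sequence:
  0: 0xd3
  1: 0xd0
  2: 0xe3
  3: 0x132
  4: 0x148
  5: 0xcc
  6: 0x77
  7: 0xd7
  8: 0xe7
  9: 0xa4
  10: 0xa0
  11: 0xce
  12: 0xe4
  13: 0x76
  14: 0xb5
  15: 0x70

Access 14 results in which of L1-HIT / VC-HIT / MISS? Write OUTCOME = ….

  [0] addr=0xd3 blk=26 s=2: MISS | VC []
  [1] addr=0xd0 blk=26 s=2: L1-HIT | VC []
  [2] addr=0xe3 blk=28 s=4: MISS | VC []
  [3] addr=0x132 blk=38 s=6: MISS | VC []
  [4] addr=0x148 blk=41 s=1: MISS | VC []
  [5] addr=0xcc blk=25 s=1: MISS | VC [41]
  [6] addr=0x77 blk=14 s=6: MISS | VC [41, 38]
  [7] addr=0xd7 blk=26 s=2: L1-HIT | VC [41, 38]
  [8] addr=0xe7 blk=28 s=4: L1-HIT | VC [41, 38]
  [9] addr=0xa4 blk=20 s=4: MISS | VC [41, 38, 28]
  [10] addr=0xa0 blk=20 s=4: L1-HIT | VC [41, 38, 28]
  [11] addr=0xce blk=25 s=1: L1-HIT | VC [41, 38, 28]
  [12] addr=0xe4 blk=28 s=4: VC-HIT | VC [41, 38, 20]
  [13] addr=0x76 blk=14 s=6: L1-HIT | VC [41, 38, 20]
  [14] addr=0xb5 blk=22 s=6: MISS | VC [41, 38, 20, 14]
  [15] addr=0x70 blk=14 s=6: VC-HIT | VC [41, 38, 20, 22]

OUTCOME = MISS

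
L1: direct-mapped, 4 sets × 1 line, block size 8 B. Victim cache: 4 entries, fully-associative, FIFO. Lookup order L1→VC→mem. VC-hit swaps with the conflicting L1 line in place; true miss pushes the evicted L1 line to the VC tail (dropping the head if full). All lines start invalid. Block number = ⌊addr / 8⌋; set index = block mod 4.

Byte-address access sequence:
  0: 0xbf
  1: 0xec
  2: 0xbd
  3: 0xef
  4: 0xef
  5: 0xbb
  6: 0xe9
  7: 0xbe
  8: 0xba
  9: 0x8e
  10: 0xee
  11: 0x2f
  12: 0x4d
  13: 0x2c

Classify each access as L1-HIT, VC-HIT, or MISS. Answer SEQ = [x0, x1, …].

  [0] addr=0xbf blk=23 s=3: MISS | VC []
  [1] addr=0xec blk=29 s=1: MISS | VC []
  [2] addr=0xbd blk=23 s=3: L1-HIT | VC []
  [3] addr=0xef blk=29 s=1: L1-HIT | VC []
  [4] addr=0xef blk=29 s=1: L1-HIT | VC []
  [5] addr=0xbb blk=23 s=3: L1-HIT | VC []
  [6] addr=0xe9 blk=29 s=1: L1-HIT | VC []
  [7] addr=0xbe blk=23 s=3: L1-HIT | VC []
  [8] addr=0xba blk=23 s=3: L1-HIT | VC []
  [9] addr=0x8e blk=17 s=1: MISS | VC [29]
  [10] addr=0xee blk=29 s=1: VC-HIT | VC [17]
  [11] addr=0x2f blk=5 s=1: MISS | VC [17, 29]
  [12] addr=0x4d blk=9 s=1: MISS | VC [17, 29, 5]
  [13] addr=0x2c blk=5 s=1: VC-HIT | VC [17, 29, 9]

SEQ = [MISS, MISS, L1-HIT, L1-HIT, L1-HIT, L1-HIT, L1-HIT, L1-HIT, L1-HIT, MISS, VC-HIT, MISS, MISS, VC-HIT]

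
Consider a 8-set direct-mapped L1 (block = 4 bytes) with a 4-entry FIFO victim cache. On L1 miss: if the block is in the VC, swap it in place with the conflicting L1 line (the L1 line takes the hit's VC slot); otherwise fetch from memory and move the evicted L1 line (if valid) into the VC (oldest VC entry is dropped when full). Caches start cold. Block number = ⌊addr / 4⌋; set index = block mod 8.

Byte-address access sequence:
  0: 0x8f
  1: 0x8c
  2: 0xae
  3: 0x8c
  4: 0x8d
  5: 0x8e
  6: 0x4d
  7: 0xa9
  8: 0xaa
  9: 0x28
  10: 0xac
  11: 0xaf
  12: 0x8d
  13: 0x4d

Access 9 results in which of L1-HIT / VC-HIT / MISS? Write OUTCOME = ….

OUTCOME = MISS

  [0] addr=0x8f blk=35 s=3: MISS | VC []
  [1] addr=0x8c blk=35 s=3: L1-HIT | VC []
  [2] addr=0xae blk=43 s=3: MISS | VC [35]
  [3] addr=0x8c blk=35 s=3: VC-HIT | VC [43]
  [4] addr=0x8d blk=35 s=3: L1-HIT | VC [43]
  [5] addr=0x8e blk=35 s=3: L1-HIT | VC [43]
  [6] addr=0x4d blk=19 s=3: MISS | VC [43, 35]
  [7] addr=0xa9 blk=42 s=2: MISS | VC [43, 35]
  [8] addr=0xaa blk=42 s=2: L1-HIT | VC [43, 35]
  [9] addr=0x28 blk=10 s=2: MISS | VC [43, 35, 42]
  [10] addr=0xac blk=43 s=3: VC-HIT | VC [19, 35, 42]
  [11] addr=0xaf blk=43 s=3: L1-HIT | VC [19, 35, 42]
  [12] addr=0x8d blk=35 s=3: VC-HIT | VC [19, 43, 42]
  [13] addr=0x4d blk=19 s=3: VC-HIT | VC [35, 43, 42]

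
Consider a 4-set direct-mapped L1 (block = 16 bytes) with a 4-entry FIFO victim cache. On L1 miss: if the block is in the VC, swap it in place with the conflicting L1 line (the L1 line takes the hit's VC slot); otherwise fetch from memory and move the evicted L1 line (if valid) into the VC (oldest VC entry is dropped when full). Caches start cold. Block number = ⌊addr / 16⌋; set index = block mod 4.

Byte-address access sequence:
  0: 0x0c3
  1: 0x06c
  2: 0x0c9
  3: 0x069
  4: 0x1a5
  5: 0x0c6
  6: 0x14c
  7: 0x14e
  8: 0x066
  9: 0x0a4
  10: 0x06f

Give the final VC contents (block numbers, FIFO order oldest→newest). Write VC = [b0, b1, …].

VC = [26, 12, 10]

#0 0xc3→b12/s0 MISS; vc=[]
#1 0x6c→b6/s2 MISS; vc=[]
#2 0xc9→b12/s0 L1-HIT; vc=[]
#3 0x69→b6/s2 L1-HIT; vc=[]
#4 0x1a5→b26/s2 MISS; vc=[6]
#5 0xc6→b12/s0 L1-HIT; vc=[6]
#6 0x14c→b20/s0 MISS; vc=[6,12]
#7 0x14e→b20/s0 L1-HIT; vc=[6,12]
#8 0x66→b6/s2 VC-HIT; vc=[26,12]
#9 0xa4→b10/s2 MISS; vc=[26,12,6]
#10 0x6f→b6/s2 VC-HIT; vc=[26,12,10]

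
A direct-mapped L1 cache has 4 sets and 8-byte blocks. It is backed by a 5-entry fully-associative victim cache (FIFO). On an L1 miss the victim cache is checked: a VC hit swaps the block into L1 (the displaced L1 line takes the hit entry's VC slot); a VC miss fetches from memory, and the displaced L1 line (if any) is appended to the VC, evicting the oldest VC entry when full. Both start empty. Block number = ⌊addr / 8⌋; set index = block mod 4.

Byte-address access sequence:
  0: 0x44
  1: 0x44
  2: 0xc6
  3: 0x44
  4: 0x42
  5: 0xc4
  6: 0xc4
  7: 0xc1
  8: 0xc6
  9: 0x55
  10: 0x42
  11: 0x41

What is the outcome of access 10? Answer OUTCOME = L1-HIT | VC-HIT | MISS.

  [0] addr=0x44 blk=8 s=0: MISS | VC []
  [1] addr=0x44 blk=8 s=0: L1-HIT | VC []
  [2] addr=0xc6 blk=24 s=0: MISS | VC [8]
  [3] addr=0x44 blk=8 s=0: VC-HIT | VC [24]
  [4] addr=0x42 blk=8 s=0: L1-HIT | VC [24]
  [5] addr=0xc4 blk=24 s=0: VC-HIT | VC [8]
  [6] addr=0xc4 blk=24 s=0: L1-HIT | VC [8]
  [7] addr=0xc1 blk=24 s=0: L1-HIT | VC [8]
  [8] addr=0xc6 blk=24 s=0: L1-HIT | VC [8]
  [9] addr=0x55 blk=10 s=2: MISS | VC [8]
  [10] addr=0x42 blk=8 s=0: VC-HIT | VC [24]
  [11] addr=0x41 blk=8 s=0: L1-HIT | VC [24]

OUTCOME = VC-HIT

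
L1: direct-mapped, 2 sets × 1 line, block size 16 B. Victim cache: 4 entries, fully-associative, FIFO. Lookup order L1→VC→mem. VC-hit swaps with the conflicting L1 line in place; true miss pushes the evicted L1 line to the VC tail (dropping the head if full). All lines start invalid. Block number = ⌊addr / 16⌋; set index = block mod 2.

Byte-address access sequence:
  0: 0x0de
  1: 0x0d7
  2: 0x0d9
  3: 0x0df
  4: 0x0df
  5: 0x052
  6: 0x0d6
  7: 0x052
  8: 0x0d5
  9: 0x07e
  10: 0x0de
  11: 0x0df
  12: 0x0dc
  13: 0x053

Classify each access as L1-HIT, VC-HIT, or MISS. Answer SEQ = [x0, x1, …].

SEQ = [MISS, L1-HIT, L1-HIT, L1-HIT, L1-HIT, MISS, VC-HIT, VC-HIT, VC-HIT, MISS, VC-HIT, L1-HIT, L1-HIT, VC-HIT]

  [0] addr=0xde blk=13 s=1: MISS | VC []
  [1] addr=0xd7 blk=13 s=1: L1-HIT | VC []
  [2] addr=0xd9 blk=13 s=1: L1-HIT | VC []
  [3] addr=0xdf blk=13 s=1: L1-HIT | VC []
  [4] addr=0xdf blk=13 s=1: L1-HIT | VC []
  [5] addr=0x52 blk=5 s=1: MISS | VC [13]
  [6] addr=0xd6 blk=13 s=1: VC-HIT | VC [5]
  [7] addr=0x52 blk=5 s=1: VC-HIT | VC [13]
  [8] addr=0xd5 blk=13 s=1: VC-HIT | VC [5]
  [9] addr=0x7e blk=7 s=1: MISS | VC [5, 13]
  [10] addr=0xde blk=13 s=1: VC-HIT | VC [5, 7]
  [11] addr=0xdf blk=13 s=1: L1-HIT | VC [5, 7]
  [12] addr=0xdc blk=13 s=1: L1-HIT | VC [5, 7]
  [13] addr=0x53 blk=5 s=1: VC-HIT | VC [13, 7]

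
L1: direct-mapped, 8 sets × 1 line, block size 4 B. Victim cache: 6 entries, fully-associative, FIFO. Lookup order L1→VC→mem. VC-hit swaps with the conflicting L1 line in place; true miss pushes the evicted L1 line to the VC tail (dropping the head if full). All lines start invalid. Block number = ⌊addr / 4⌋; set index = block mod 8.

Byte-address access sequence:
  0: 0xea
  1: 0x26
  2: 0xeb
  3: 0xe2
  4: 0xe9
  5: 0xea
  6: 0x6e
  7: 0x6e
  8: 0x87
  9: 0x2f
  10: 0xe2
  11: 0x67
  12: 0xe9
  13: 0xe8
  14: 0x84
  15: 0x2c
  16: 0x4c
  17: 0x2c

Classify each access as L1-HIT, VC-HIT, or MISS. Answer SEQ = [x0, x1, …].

SEQ = [MISS, MISS, L1-HIT, MISS, L1-HIT, L1-HIT, MISS, L1-HIT, MISS, MISS, L1-HIT, MISS, L1-HIT, L1-HIT, VC-HIT, L1-HIT, MISS, VC-HIT]

#0 0xea→b58/s2 MISS; vc=[]
#1 0x26→b9/s1 MISS; vc=[]
#2 0xeb→b58/s2 L1-HIT; vc=[]
#3 0xe2→b56/s0 MISS; vc=[]
#4 0xe9→b58/s2 L1-HIT; vc=[]
#5 0xea→b58/s2 L1-HIT; vc=[]
#6 0x6e→b27/s3 MISS; vc=[]
#7 0x6e→b27/s3 L1-HIT; vc=[]
#8 0x87→b33/s1 MISS; vc=[9]
#9 0x2f→b11/s3 MISS; vc=[9,27]
#10 0xe2→b56/s0 L1-HIT; vc=[9,27]
#11 0x67→b25/s1 MISS; vc=[9,27,33]
#12 0xe9→b58/s2 L1-HIT; vc=[9,27,33]
#13 0xe8→b58/s2 L1-HIT; vc=[9,27,33]
#14 0x84→b33/s1 VC-HIT; vc=[9,27,25]
#15 0x2c→b11/s3 L1-HIT; vc=[9,27,25]
#16 0x4c→b19/s3 MISS; vc=[9,27,25,11]
#17 0x2c→b11/s3 VC-HIT; vc=[9,27,25,19]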